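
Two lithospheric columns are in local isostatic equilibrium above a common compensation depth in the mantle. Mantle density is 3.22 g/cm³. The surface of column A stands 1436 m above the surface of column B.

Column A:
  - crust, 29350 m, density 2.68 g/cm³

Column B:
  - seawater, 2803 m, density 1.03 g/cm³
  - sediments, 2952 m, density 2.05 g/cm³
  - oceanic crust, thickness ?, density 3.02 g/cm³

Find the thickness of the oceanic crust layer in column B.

8160 m

Take the compensation level at the base of the deeper column (depth z_c below the surface of column A) and equate Σ ρ_i t_i down to z_c; mantle fills any gap and the z_c terms cancel.
Column A: 29350×2.68 + (z_c − 29350)×3.22
Column B: 1436×0 + 2803×1.03 + 2952×2.05 + x×3.02 + (z_c − 1436 − 5755 − x)×3.22
The z_c×3.22 term appears on both sides and cancels. Collect the known terms of each column as K = Σ(ρt)_known − 3.22 × (depth of known layers): K_A = 78658 − 3.22×29350 = −15849; K_B = 8938.69 − 3.22×(1436 + 5755) = −14216.33.
Balance: K_A = K_B − x×(3.22 − 3.02), so x = (K_B − K_A)/(3.22 − 3.02) = 1632.67/0.2 = 8160 m.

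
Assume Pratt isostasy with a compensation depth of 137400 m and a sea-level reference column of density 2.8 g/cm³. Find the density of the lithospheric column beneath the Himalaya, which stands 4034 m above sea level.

Pratt balance: ρ_ref D = ρ (D + h).
ρ = ρ_ref D/(D + h) = 2.8 × 137400 m/(137400 m + 4034 m) = 2.72 g/cm³.

2.72 g/cm³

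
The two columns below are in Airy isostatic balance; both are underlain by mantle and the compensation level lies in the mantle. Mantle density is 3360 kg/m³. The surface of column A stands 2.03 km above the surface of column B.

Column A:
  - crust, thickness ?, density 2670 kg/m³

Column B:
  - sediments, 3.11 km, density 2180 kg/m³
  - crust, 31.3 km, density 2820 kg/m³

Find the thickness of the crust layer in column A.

39.7 km

Take the compensation level at the base of the deeper column (depth z_c below the surface of column A) and equate Σ ρ_i t_i down to z_c; mantle fills any gap and the z_c terms cancel.
Column A: x×2670 + (z_c − 0 − x)×3360
Column B: 2.03×0 + 3.11×2180 + 31.3×2820 + (z_c − 2.03 − 34.41)×3360
The z_c×3360 term appears on both sides and cancels. Collect the known terms of each column as K = Σ(ρt)_known − 3360 × (depth of known layers): K_A = 0 − 3360×0 = 0; K_B = 95045.8 − 3360×(2.03 + 34.41) = −27392.6.
Balance: K_A − x×(3360 − 2670) = K_B, so x = (K_A − K_B)/(3360 − 2670) = 27392.6/690 = 39.7 km.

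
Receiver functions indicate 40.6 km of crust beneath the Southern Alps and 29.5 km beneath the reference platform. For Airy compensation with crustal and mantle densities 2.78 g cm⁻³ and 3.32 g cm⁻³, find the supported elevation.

1.81 km

Excess crust Δ = 40.6 km − 29.5 km = 11.1 km, split between elevation h and root r with h + r = Δ.
Airy balance ρ_c h = (ρ_m − ρ_c) r gives r = h ρ_c/(ρ_m − ρ_c), so h (1 + ρ_c/(ρ_m − ρ_c)) = Δ, i.e. h = Δ (ρ_m − ρ_c)/ρ_m.
h = 11.1 km × 0.54/3.32 = 1.81 km.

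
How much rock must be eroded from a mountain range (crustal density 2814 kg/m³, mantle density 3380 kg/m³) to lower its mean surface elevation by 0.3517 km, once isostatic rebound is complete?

Net drop Δ = e − u = e − e ρ_c/ρ_m = e (ρ_m − ρ_c)/ρ_m.
e = Δ ρ_m/(ρ_m − ρ_c) = 0.3517 km × 3380/566 = 2.1 km.

2.1 km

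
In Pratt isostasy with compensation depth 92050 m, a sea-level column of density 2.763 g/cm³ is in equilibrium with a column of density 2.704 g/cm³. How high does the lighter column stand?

ρ_ref D = ρ (D + h) → h = D (ρ_ref − ρ)/ρ.
h = 92050 m × (2.763 − 2.704)/2.704 = 2010 m.

2010 m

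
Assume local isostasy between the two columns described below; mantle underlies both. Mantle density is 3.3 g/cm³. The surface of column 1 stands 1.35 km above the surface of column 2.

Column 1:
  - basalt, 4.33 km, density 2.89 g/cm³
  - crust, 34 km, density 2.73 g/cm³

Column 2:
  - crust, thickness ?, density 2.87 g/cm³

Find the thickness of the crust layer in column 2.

38.8 km

Take the compensation level at the base of the deeper column (depth z_c below the surface of column 1) and equate Σ ρ_i t_i down to z_c; mantle fills any gap and the z_c terms cancel.
Column 1: 4.33×2.89 + 34×2.73 + (z_c − 38.33)×3.3
Column 2: 1.35×0 + x×2.87 + (z_c − 1.35 − 0 − x)×3.3
The z_c×3.3 term appears on both sides and cancels. Collect the known terms of each column as K = Σ(ρt)_known − 3.3 × (depth of known layers): K_1 = 105.3337 − 3.3×38.33 = −21.1553; K_2 = 0 − 3.3×(1.35 + 0) = −4.455.
Balance: K_1 = K_2 − x×(3.3 − 2.87), so x = (K_2 − K_1)/(3.3 − 2.87) = 16.7003/0.43 = 38.8 km.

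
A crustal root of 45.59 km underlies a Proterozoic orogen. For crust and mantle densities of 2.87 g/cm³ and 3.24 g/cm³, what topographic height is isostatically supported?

5.88 km

Equating mass per unit area of the two columns: ρ_c h = (ρ_m − ρ_c) r.
h = r (ρ_m − ρ_c) / ρ_c = 45.59 km × (3.24 − 2.87) / 2.87 = 5.88 km.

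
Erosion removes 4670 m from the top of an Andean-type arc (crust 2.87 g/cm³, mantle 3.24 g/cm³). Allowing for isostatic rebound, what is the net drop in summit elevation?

533 m

Rebound u = e ρ_c/ρ_m = 4670 m × 2.87/3.24 = 4137 m.
Net surface drop = e − u = 4670 m − 4137 m = e (ρ_m − ρ_c)/ρ_m = 533 m.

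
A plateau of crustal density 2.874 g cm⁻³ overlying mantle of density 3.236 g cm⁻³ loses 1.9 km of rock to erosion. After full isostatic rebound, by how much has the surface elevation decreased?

Rebound u = e ρ_c/ρ_m = 1.9 km × 2.874/3.236 = 1.687 km.
Net surface drop = e − u = 1.9 km − 1.687 km = e (ρ_m − ρ_c)/ρ_m = 0.213 km.

0.213 km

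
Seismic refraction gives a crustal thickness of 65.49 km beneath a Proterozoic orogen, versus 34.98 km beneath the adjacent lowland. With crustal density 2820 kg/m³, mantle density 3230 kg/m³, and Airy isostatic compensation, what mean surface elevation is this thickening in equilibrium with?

3.87 km

Excess crust Δ = 65.49 km − 34.98 km = 30.51 km, split between elevation h and root r with h + r = Δ.
Airy balance ρ_c h = (ρ_m − ρ_c) r gives r = h ρ_c/(ρ_m − ρ_c), so h (1 + ρ_c/(ρ_m − ρ_c)) = Δ, i.e. h = Δ (ρ_m − ρ_c)/ρ_m.
h = 30.51 km × 410/3230 = 3.87 km.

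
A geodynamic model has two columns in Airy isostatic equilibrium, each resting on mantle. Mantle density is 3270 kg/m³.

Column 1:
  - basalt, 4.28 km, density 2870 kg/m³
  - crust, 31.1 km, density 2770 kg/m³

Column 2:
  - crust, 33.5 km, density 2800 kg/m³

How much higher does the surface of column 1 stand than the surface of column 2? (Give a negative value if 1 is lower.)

0.464 km

For any compensation level in the mantle, the mantle terms cancel and isostasy reduces to e = (Σt_1 − Σt_2) − (Σ(ρt)_1 − Σ(ρt)_2) / ρ_m.
Σt_1 = 35.38 km; Σt_2 = 33.5 km; Σ(ρt)_1 = 98430.6; Σ(ρt)_2 = 93800 (in km·kg/m³).
e = (35.38 − 33.5) − (98430.6 − 93800) / 3270 = 0.464 km.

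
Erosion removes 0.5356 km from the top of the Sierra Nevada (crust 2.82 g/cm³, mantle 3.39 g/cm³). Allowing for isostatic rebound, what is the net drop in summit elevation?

Rebound u = e ρ_c/ρ_m = 0.5356 km × 2.82/3.39 = 0.4455 km.
Net surface drop = e − u = 0.5356 km − 0.4455 km = e (ρ_m − ρ_c)/ρ_m = 0.0901 km.

0.0901 km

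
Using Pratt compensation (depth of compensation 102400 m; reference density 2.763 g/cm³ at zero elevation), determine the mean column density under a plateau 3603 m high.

Pratt balance: ρ_ref D = ρ (D + h).
ρ = ρ_ref D/(D + h) = 2.763 × 102400 m/(102400 m + 3603 m) = 2.67 g/cm³.

2.67 g/cm³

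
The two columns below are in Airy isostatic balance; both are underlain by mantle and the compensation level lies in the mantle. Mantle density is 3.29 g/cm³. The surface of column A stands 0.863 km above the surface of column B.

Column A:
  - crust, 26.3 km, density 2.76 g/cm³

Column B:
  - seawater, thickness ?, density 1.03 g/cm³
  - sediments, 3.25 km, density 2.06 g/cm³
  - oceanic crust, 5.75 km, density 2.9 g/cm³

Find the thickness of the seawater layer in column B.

Take the compensation level at the base of the deeper column (depth z_c below the surface of column A) and equate Σ ρ_i t_i down to z_c; mantle fills any gap and the z_c terms cancel.
Column A: 26.3×2.76 + (z_c − 26.3)×3.29
Column B: 0.863×0 + x×1.03 + 3.25×2.06 + 5.75×2.9 + (z_c − 0.863 − 9 − x)×3.29
The z_c×3.29 term appears on both sides and cancels. Collect the known terms of each column as K = Σ(ρt)_known − 3.29 × (depth of known layers): K_A = 72.588 − 3.29×26.3 = −13.939; K_B = 23.37 − 3.29×(0.863 + 9) = −9.07927.
Balance: K_A = K_B − x×(3.29 − 1.03), so x = (K_B − K_A)/(3.29 − 1.03) = 4.85973/2.26 = 2.15 km.

2.15 km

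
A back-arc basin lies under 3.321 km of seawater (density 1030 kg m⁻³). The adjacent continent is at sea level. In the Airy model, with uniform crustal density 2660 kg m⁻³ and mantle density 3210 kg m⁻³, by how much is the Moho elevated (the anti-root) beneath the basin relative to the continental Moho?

For local isostatic compensation: replacing crust with seawater at the top is compensated by replacing crust with mantle at the base: d (ρ_c − ρ_w) = a (ρ_m − ρ_c).
a = d (ρ_c − ρ_w)/(ρ_m − ρ_c) = 3.321 km × 1630/550 = 9.84 km.

9.84 km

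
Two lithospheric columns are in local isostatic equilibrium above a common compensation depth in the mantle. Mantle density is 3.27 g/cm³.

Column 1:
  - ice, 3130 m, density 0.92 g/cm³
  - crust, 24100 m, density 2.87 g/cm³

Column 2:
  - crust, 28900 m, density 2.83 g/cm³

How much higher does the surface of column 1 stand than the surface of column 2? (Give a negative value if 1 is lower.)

1310 m

For any compensation level in the mantle, the mantle terms cancel and isostasy reduces to e = (Σt_1 − Σt_2) − (Σ(ρt)_1 − Σ(ρt)_2) / ρ_m.
Σt_1 = 27230 m; Σt_2 = 28900 m; Σ(ρt)_1 = 72046.6; Σ(ρt)_2 = 81787 (in m·g/cm³).
e = (27230 − 28900) − (72046.6 − 81787) / 3.27 = 1310 m.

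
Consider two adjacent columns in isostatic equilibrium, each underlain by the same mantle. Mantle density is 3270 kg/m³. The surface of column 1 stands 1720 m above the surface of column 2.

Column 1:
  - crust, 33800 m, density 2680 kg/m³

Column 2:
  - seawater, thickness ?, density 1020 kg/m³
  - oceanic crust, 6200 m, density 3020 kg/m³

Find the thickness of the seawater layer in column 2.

Take the compensation level at the base of the deeper column (depth z_c below the surface of column 1) and equate Σ ρ_i t_i down to z_c; mantle fills any gap and the z_c terms cancel.
Column 1: 33800×2680 + (z_c − 33800)×3270
Column 2: 1720×0 + x×1020 + 6200×3020 + (z_c − 1720 − 6200 − x)×3270
The z_c×3270 term appears on both sides and cancels. Collect the known terms of each column as K = Σ(ρt)_known − 3270 × (depth of known layers): K_1 = 90584000 − 3270×33800 = −19942000; K_2 = 18724000 − 3270×(1720 + 6200) = −7174400.
Balance: K_1 = K_2 − x×(3270 − 1020), so x = (K_2 − K_1)/(3270 − 1020) = 12767600/2250 = 5670 m.

5670 m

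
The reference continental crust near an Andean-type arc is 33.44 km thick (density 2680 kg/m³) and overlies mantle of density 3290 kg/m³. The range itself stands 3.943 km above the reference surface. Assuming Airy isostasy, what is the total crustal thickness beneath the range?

Root depth r = h ρ_c / (ρ_m − ρ_c) = 3.943 km × 2680 / 610 = 17.32 km.
Total thickness = T + h + r = 33.44 km + 3.943 km + 17.32 km = 54.7 km.

54.7 km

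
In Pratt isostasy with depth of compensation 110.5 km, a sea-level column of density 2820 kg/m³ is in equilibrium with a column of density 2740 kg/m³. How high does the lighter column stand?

ρ_ref D = ρ (D + h) → h = D (ρ_ref − ρ)/ρ.
h = 110.5 km × (2820 − 2740)/2740 = 3.23 km.

3.23 km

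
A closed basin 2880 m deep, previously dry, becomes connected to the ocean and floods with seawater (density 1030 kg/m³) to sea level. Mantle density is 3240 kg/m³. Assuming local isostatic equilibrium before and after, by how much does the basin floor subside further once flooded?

1340 m

After flooding the water column is d + s deep. Its weight must equal the weight of mantle displaced by the extra subsidence s: (d + s) ρ_w = s ρ_m.
s = d ρ_w / (ρ_m − ρ_w) = 2880 m × 1030/(3240 − 1030) = 1340 m.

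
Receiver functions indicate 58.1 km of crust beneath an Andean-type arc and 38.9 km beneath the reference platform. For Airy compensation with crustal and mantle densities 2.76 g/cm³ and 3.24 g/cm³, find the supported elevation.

2.84 km

Excess crust Δ = 58.1 km − 38.9 km = 19.2 km, split between elevation h and root r with h + r = Δ.
Airy balance ρ_c h = (ρ_m − ρ_c) r gives r = h ρ_c/(ρ_m − ρ_c), so h (1 + ρ_c/(ρ_m − ρ_c)) = Δ, i.e. h = Δ (ρ_m − ρ_c)/ρ_m.
h = 19.2 km × 0.48/3.24 = 2.84 km.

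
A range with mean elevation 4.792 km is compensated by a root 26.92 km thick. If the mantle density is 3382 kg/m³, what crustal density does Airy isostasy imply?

2870 kg/m³

ρ_c h = (ρ_m − ρ_c) r → ρ_c (h + r) = ρ_m r → ρ_c = ρ_m r / (h + r).
ρ_c = 3382 × 26.92 km / (4.792 km + 26.92 km) = 2870 kg/m³.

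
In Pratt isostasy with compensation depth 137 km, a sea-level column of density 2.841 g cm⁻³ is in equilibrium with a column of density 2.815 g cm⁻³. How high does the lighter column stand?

1.27 km

ρ_ref D = ρ (D + h) → h = D (ρ_ref − ρ)/ρ.
h = 137 km × (2.841 − 2.815)/2.815 = 1.27 km.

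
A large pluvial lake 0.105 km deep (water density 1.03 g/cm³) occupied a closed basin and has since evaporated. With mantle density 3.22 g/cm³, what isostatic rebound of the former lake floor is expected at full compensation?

u = d ρ_w/ρ_m = 0.105 km × 1.03/3.22 = 0.0336 km.

0.0336 km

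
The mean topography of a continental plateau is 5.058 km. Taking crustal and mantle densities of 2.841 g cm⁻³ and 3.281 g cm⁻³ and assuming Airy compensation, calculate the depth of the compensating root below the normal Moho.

In Airy isostatic equilibrium: the weight of the topography is balanced by the buoyancy of the root, ρ_c h = (ρ_m − ρ_c) r.
r = h · ρ_c / (ρ_m − ρ_c) = 5.058 km × 2.841 / (3.281 − 2.841) = 32.7 km.

32.7 km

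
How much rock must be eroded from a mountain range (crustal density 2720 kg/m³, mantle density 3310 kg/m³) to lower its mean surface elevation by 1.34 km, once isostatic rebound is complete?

7.52 km

Net drop Δ = e − u = e − e ρ_c/ρ_m = e (ρ_m − ρ_c)/ρ_m.
e = Δ ρ_m/(ρ_m − ρ_c) = 1.34 km × 3310/590 = 7.52 km.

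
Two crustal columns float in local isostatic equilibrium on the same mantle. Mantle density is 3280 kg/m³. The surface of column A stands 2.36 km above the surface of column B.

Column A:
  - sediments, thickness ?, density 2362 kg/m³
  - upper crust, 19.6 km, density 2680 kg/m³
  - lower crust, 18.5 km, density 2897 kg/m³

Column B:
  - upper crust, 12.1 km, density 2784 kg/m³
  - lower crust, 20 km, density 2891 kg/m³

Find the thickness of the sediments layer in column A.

2.92 km

Take the compensation level at the base of the deeper column (depth z_c below the surface of column A) and equate Σ ρ_i t_i down to z_c; mantle fills any gap and the z_c terms cancel.
Column A: x×2362 + 19.6×2680 + 18.5×2897 + (z_c − 38.1 − x)×3280
Column B: 2.36×0 + 12.1×2784 + 20×2891 + (z_c − 2.36 − 32.1)×3280
The z_c×3280 term appears on both sides and cancels. Collect the known terms of each column as K = Σ(ρt)_known − 3280 × (depth of known layers): K_A = 106122.5 − 3280×38.1 = −18845.5; K_B = 91506.4 − 3280×(2.36 + 32.1) = −21522.4.
Balance: K_A − x×(3280 − 2362) = K_B, so x = (K_A − K_B)/(3280 − 2362) = 2676.9/918 = 2.92 km.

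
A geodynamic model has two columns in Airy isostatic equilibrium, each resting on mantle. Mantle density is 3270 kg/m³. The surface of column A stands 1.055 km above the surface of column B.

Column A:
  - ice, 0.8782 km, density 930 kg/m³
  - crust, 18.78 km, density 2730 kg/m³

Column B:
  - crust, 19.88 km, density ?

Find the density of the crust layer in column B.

Take the compensation level at the base of the deeper column (depth z_c below the surface of column A) and equate Σ ρ_i t_i down to z_c; mantle fills any gap and the z_c terms cancel.
Column A: 0.8782×930 + 18.78×2730 + (z_c − 19.6582)×3270
Column B: 1.055×0 + 19.88×ρ + (z_c − 1.055 − 19.88)×3270
The z_c×3270 term appears on both sides and cancels. Collect the known terms of each column as K = Σ(ρt)_known − 3270 × (depth of known layers): K_A = 52086.126 − 3270×19.6582 = −12196.188; K_B = 0 − 3270×(1.055 + 19.88) = −68457.45.
Balance: K_A = K_B + 19.88×ρ, so ρ = (K_A − K_B)/19.88 = 56261.3/19.88 = 2830 kg/m³.

2830 kg/m³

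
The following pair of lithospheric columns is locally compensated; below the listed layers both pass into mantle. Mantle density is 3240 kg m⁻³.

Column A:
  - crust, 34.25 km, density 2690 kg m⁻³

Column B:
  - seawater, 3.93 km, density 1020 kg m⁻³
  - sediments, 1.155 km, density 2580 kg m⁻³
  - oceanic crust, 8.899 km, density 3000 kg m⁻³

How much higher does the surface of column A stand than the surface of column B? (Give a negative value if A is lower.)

2.23 km

For any compensation level in the mantle, the mantle terms cancel and isostasy reduces to e = (Σt_A − Σt_B) − (Σ(ρt)_A − Σ(ρt)_B) / ρ_m.
Σt_A = 34.25 km; Σt_B = 13.984 km; Σ(ρt)_A = 92132.5; Σ(ρt)_B = 33685.5 (in km·kg m⁻³).
e = (34.25 − 13.984) − (92132.5 − 33685.5) / 3240 = 2.23 km.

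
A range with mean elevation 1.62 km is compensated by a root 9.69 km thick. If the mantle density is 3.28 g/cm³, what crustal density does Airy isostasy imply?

2.81 g/cm³

ρ_c h = (ρ_m − ρ_c) r → ρ_c (h + r) = ρ_m r → ρ_c = ρ_m r / (h + r).
ρ_c = 3.28 × 9.69 km / (1.62 km + 9.69 km) = 2.81 g/cm³.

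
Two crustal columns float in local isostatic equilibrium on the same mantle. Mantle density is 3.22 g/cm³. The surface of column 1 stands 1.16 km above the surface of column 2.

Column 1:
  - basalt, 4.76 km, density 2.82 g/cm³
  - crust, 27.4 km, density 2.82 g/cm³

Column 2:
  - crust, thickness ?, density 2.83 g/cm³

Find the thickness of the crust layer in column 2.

Take the compensation level at the base of the deeper column (depth z_c below the surface of column 1) and equate Σ ρ_i t_i down to z_c; mantle fills any gap and the z_c terms cancel.
Column 1: 4.76×2.82 + 27.4×2.82 + (z_c − 32.16)×3.22
Column 2: 1.16×0 + x×2.83 + (z_c − 1.16 − 0 − x)×3.22
The z_c×3.22 term appears on both sides and cancels. Collect the known terms of each column as K = Σ(ρt)_known − 3.22 × (depth of known layers): K_1 = 90.6912 − 3.22×32.16 = −12.864; K_2 = 0 − 3.22×(1.16 + 0) = −3.7352.
Balance: K_1 = K_2 − x×(3.22 − 2.83), so x = (K_2 − K_1)/(3.22 − 2.83) = 9.1288/0.39 = 23.4 km.

23.4 km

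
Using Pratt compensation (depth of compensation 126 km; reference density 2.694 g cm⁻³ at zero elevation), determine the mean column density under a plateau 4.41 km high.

Pratt balance: ρ_ref D = ρ (D + h).
ρ = ρ_ref D/(D + h) = 2.694 × 126 km/(126 km + 4.41 km) = 2.6 g cm⁻³.

2.6 g cm⁻³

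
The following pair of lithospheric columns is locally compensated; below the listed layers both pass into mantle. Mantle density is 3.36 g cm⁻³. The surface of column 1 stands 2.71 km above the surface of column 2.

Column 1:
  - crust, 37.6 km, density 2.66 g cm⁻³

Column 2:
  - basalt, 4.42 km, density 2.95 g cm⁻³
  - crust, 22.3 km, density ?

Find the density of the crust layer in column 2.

Take the compensation level at the base of the deeper column (depth z_c below the surface of column 1) and equate Σ ρ_i t_i down to z_c; mantle fills any gap and the z_c terms cancel.
Column 1: 37.6×2.66 + (z_c − 37.6)×3.36
Column 2: 2.71×0 + 4.42×2.95 + 22.3×ρ + (z_c − 2.71 − 26.72)×3.36
The z_c×3.36 term appears on both sides and cancels. Collect the known terms of each column as K = Σ(ρt)_known − 3.36 × (depth of known layers): K_1 = 100.016 − 3.36×37.6 = −26.32; K_2 = 13.039 − 3.36×(2.71 + 26.72) = −85.8458.
Balance: K_1 = K_2 + 22.3×ρ, so ρ = (K_1 − K_2)/22.3 = 59.5258/22.3 = 2.67 g cm⁻³.

2.67 g cm⁻³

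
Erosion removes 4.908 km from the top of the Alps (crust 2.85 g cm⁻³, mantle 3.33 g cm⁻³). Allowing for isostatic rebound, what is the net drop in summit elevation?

0.707 km

Rebound u = e ρ_c/ρ_m = 4.908 km × 2.85/3.33 = 4.201 km.
Net surface drop = e − u = 4.908 km − 4.201 km = e (ρ_m − ρ_c)/ρ_m = 0.707 km.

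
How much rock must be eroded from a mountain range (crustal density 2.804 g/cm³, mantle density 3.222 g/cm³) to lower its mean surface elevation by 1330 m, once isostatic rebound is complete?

Net drop Δ = e − u = e − e ρ_c/ρ_m = e (ρ_m − ρ_c)/ρ_m.
e = Δ ρ_m/(ρ_m − ρ_c) = 1330 m × 3.222/0.418 = 10300 m.

10300 m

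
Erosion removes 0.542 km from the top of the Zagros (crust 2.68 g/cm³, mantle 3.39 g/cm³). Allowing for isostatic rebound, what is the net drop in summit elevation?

Rebound u = e ρ_c/ρ_m = 0.542 km × 2.68/3.39 = 0.4285 km.
Net surface drop = e − u = 0.542 km − 0.4285 km = e (ρ_m − ρ_c)/ρ_m = 0.114 km.

0.114 km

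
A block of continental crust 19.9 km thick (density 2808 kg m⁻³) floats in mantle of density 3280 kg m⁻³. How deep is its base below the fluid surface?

17 km

Draft d = t ρ_obj/ρ_fluid = 19.9 km × 2808/3280 = 17 km.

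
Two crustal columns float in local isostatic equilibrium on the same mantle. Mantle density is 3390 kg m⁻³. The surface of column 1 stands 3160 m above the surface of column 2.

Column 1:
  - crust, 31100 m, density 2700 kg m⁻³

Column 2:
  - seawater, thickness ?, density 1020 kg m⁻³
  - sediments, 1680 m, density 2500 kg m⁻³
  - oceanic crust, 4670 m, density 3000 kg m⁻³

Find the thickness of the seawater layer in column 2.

Take the compensation level at the base of the deeper column (depth z_c below the surface of column 1) and equate Σ ρ_i t_i down to z_c; mantle fills any gap and the z_c terms cancel.
Column 1: 31100×2700 + (z_c − 31100)×3390
Column 2: 3160×0 + x×1020 + 1680×2500 + 4670×3000 + (z_c − 3160 − 6350 − x)×3390
The z_c×3390 term appears on both sides and cancels. Collect the known terms of each column as K = Σ(ρt)_known − 3390 × (depth of known layers): K_1 = 83970000 − 3390×31100 = −21459000; K_2 = 18210000 − 3390×(3160 + 6350) = −14028900.
Balance: K_1 = K_2 − x×(3390 − 1020), so x = (K_2 − K_1)/(3390 − 1020) = 7430100/2370 = 3140 m.

3140 m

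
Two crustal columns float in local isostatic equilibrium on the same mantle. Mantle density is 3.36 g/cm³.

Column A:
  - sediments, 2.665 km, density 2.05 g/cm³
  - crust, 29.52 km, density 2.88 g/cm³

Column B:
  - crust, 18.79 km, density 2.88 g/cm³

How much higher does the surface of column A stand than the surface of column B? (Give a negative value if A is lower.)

For any compensation level in the mantle, the mantle terms cancel and isostasy reduces to e = (Σt_A − Σt_B) − (Σ(ρt)_A − Σ(ρt)_B) / ρ_m.
Σt_A = 32.185 km; Σt_B = 18.79 km; Σ(ρt)_A = 90.48085; Σ(ρt)_B = 54.1152 (in km·g/cm³).
e = (32.185 − 18.79) − (90.48085 − 54.1152) / 3.36 = 2.57 km.

2.57 km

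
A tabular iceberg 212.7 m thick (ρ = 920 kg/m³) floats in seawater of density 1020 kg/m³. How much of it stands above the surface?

Floating equilibrium: submerged depth d = t ρ_obj/ρ_fluid = 212.7 m × 920/1020 = 191.8 m.
Freeboard = t − d = 212.7 m − 191.8 m = 20.9 m.

20.9 m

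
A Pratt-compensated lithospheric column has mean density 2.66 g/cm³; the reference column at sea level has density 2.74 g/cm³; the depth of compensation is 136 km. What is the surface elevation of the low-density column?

ρ_ref D = ρ (D + h) → h = D (ρ_ref − ρ)/ρ.
h = 136 km × (2.74 − 2.66)/2.66 = 4.09 km.

4.09 km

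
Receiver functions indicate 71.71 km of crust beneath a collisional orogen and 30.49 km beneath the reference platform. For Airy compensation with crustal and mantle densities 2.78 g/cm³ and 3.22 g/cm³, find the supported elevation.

5.63 km

Excess crust Δ = 71.71 km − 30.49 km = 41.22 km, split between elevation h and root r with h + r = Δ.
Airy balance ρ_c h = (ρ_m − ρ_c) r gives r = h ρ_c/(ρ_m − ρ_c), so h (1 + ρ_c/(ρ_m − ρ_c)) = Δ, i.e. h = Δ (ρ_m − ρ_c)/ρ_m.
h = 41.22 km × 0.44/3.22 = 5.63 km.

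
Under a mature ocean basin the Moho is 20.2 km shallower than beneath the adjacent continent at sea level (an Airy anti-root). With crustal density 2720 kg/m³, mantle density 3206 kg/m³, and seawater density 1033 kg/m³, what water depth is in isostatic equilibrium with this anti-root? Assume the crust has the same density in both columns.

Replacing a thickness d of crust by seawater at the top must be balanced by replacing crust with mantle at the base: d (ρ_c − ρ_w) = a (ρ_m − ρ_c).
d = a (ρ_m − ρ_c)/(ρ_c − ρ_w) = 20.2 km × 486/1687 = 5.82 km.

5.82 km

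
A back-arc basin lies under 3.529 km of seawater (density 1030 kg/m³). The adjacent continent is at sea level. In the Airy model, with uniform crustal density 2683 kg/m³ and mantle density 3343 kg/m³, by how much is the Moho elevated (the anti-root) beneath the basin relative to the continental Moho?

8.84 km

Balancing pressure at the compensation depth: replacing crust with seawater at the top is compensated by replacing crust with mantle at the base: d (ρ_c − ρ_w) = a (ρ_m − ρ_c).
a = d (ρ_c − ρ_w)/(ρ_m − ρ_c) = 3.529 km × 1653/660 = 8.84 km.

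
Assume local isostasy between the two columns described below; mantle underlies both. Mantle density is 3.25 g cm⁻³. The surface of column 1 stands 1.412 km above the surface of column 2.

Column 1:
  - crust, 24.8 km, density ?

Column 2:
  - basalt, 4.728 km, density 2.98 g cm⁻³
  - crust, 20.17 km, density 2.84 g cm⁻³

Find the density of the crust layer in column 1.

Take the compensation level at the base of the deeper column (depth z_c below the surface of column 1) and equate Σ ρ_i t_i down to z_c; mantle fills any gap and the z_c terms cancel.
Column 1: 24.8×ρ + (z_c − 24.8)×3.25
Column 2: 1.412×0 + 4.728×2.98 + 20.17×2.84 + (z_c − 1.412 − 24.898)×3.25
The z_c×3.25 term appears on both sides and cancels. Collect the known terms of each column as K = Σ(ρt)_known − 3.25 × (depth of known layers): K_1 = 0 − 3.25×24.8 = −80.6; K_2 = 71.37224 − 3.25×(1.412 + 24.898) = −14.13526.
Balance: K_1 + 24.8×ρ = K_2, so ρ = (K_2 − K_1)/24.8 = 66.4647/24.8 = 2.68 g cm⁻³.

2.68 g cm⁻³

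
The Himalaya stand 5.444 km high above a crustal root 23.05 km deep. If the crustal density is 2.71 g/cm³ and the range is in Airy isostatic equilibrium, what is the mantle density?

3.35 g/cm³

Airy balance: ρ_c h = (ρ_m − ρ_c) r → ρ_m = ρ_c (1 + h/r).
ρ_m = 2.71 × (1 + 5.444 km/23.05 km) = 3.35 g/cm³.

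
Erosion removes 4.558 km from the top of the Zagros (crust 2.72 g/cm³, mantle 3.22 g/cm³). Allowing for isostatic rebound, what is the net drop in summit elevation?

Rebound u = e ρ_c/ρ_m = 4.558 km × 2.72/3.22 = 3.85 km.
Net surface drop = e − u = 4.558 km − 3.85 km = e (ρ_m − ρ_c)/ρ_m = 0.708 km.

0.708 km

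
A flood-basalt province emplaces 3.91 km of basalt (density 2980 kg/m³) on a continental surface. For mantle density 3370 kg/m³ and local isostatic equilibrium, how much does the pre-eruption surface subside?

3.46 km

Subaerial loading: s = t ρ_load / ρ_m.
s = 3.91 km × 2980/3370 = 3.46 km.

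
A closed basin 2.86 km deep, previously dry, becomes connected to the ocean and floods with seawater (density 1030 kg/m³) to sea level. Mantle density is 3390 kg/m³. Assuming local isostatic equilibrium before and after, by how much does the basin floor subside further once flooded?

After flooding the water column is d + s deep. Its weight must equal the weight of mantle displaced by the extra subsidence s: (d + s) ρ_w = s ρ_m.
s = d ρ_w / (ρ_m − ρ_w) = 2.86 km × 1030/(3390 − 1030) = 1.25 km.

1.25 km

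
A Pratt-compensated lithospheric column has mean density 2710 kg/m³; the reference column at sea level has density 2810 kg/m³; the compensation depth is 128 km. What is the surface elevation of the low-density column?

ρ_ref D = ρ (D + h) → h = D (ρ_ref − ρ)/ρ.
h = 128 km × (2810 − 2710)/2710 = 4.72 km.

4.72 km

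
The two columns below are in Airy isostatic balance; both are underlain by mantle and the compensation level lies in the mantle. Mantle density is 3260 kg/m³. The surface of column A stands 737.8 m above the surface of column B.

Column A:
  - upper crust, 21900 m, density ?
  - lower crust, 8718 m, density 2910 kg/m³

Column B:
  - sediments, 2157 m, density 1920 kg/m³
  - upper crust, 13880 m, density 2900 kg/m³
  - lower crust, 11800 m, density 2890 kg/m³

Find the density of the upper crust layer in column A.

2730 kg/m³

Take the compensation level at the base of the deeper column (depth z_c below the surface of column A) and equate Σ ρ_i t_i down to z_c; mantle fills any gap and the z_c terms cancel.
Column A: 21900×ρ + 8718×2910 + (z_c − 30618)×3260
Column B: 737.8×0 + 2157×1920 + 13880×2900 + 11800×2890 + (z_c − 737.8 − 27837)×3260
The z_c×3260 term appears on both sides and cancels. Collect the known terms of each column as K = Σ(ρt)_known − 3260 × (depth of known layers): K_A = 25369380 − 3260×30618 = −74445300; K_B = 78495440 − 3260×(737.8 + 27837) = −14658408.
Balance: K_A + 21900×ρ = K_B, so ρ = (K_B − K_A)/21900 = 59786900/21900 = 2730 kg/m³.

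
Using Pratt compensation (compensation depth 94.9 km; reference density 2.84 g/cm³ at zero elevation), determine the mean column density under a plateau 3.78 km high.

2.73 g/cm³

Pratt balance: ρ_ref D = ρ (D + h).
ρ = ρ_ref D/(D + h) = 2.84 × 94.9 km/(94.9 km + 3.78 km) = 2.73 g/cm³.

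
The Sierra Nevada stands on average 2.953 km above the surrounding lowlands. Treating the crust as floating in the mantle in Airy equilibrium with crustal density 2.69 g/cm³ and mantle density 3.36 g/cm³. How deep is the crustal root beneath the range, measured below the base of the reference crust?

Equating mass per unit area of the two columns: the weight of the topography is balanced by the buoyancy of the root, ρ_c h = (ρ_m − ρ_c) r.
r = h · ρ_c / (ρ_m − ρ_c) = 2.953 km × 2.69 / (3.36 − 2.69) = 11.9 km.

11.9 km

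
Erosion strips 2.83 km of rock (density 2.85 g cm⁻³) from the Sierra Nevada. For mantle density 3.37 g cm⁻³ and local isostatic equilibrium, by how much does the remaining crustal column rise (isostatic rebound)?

Unloading: uplift u = e ρ_c/ρ_m = 2.83 km × 2.85/3.37 = 2.39 km.

2.39 km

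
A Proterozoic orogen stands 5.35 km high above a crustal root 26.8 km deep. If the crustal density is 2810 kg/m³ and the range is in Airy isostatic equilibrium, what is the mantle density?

3370 kg/m³

Airy balance: ρ_c h = (ρ_m − ρ_c) r → ρ_m = ρ_c (1 + h/r).
ρ_m = 2810 × (1 + 5.35 km/26.8 km) = 3370 kg/m³.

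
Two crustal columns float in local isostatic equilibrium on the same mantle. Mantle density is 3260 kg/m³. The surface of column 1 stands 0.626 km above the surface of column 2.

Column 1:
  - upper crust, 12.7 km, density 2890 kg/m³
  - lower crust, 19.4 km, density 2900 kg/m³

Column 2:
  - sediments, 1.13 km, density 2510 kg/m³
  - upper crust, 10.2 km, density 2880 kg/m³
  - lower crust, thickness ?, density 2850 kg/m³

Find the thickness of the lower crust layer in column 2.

Take the compensation level at the base of the deeper column (depth z_c below the surface of column 1) and equate Σ ρ_i t_i down to z_c; mantle fills any gap and the z_c terms cancel.
Column 1: 12.7×2890 + 19.4×2900 + (z_c − 32.1)×3260
Column 2: 0.626×0 + 1.13×2510 + 10.2×2880 + x×2850 + (z_c − 0.626 − 11.33 − x)×3260
The z_c×3260 term appears on both sides and cancels. Collect the known terms of each column as K = Σ(ρt)_known − 3260 × (depth of known layers): K_1 = 92963 − 3260×32.1 = −11683; K_2 = 32212.3 − 3260×(0.626 + 11.33) = −6764.26.
Balance: K_1 = K_2 − x×(3260 − 2850), so x = (K_2 − K_1)/(3260 − 2850) = 4918.74/410 = 12 km.

12 km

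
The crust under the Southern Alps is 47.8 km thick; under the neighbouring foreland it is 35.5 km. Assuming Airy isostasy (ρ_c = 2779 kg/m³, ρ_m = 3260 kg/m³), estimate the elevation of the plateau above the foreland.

Excess crust Δ = 47.8 km − 35.5 km = 12.3 km, split between elevation h and root r with h + r = Δ.
Airy balance ρ_c h = (ρ_m − ρ_c) r gives r = h ρ_c/(ρ_m − ρ_c), so h (1 + ρ_c/(ρ_m − ρ_c)) = Δ, i.e. h = Δ (ρ_m − ρ_c)/ρ_m.
h = 12.3 km × 481/3260 = 1.81 km.

1.81 km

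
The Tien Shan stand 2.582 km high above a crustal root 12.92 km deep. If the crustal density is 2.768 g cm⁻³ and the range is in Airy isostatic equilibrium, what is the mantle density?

Airy balance: ρ_c h = (ρ_m − ρ_c) r → ρ_m = ρ_c (1 + h/r).
ρ_m = 2.768 × (1 + 2.582 km/12.92 km) = 3.32 g cm⁻³.

3.32 g cm⁻³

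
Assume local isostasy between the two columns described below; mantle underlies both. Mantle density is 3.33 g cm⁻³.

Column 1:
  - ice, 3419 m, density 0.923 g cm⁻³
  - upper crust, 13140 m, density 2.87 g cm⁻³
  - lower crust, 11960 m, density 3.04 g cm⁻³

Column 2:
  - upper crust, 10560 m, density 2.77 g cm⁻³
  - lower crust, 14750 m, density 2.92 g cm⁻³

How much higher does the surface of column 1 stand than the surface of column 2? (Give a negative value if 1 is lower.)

For any compensation level in the mantle, the mantle terms cancel and isostasy reduces to e = (Σt_1 − Σt_2) − (Σ(ρt)_1 − Σ(ρt)_2) / ρ_m.
Σt_1 = 28519 m; Σt_2 = 25310 m; Σ(ρt)_1 = 77225.937; Σ(ρt)_2 = 72321.2 (in m·g cm⁻³).
e = (28519 − 25310) − (77225.937 − 72321.2) / 3.33 = 1740 m.

1740 m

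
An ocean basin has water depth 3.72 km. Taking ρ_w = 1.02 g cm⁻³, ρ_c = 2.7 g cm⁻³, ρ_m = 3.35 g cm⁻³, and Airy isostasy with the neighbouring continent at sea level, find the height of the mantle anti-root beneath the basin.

Isostatic balance requires: replacing crust with seawater at the top is compensated by replacing crust with mantle at the base: d (ρ_c − ρ_w) = a (ρ_m − ρ_c).
a = d (ρ_c − ρ_w)/(ρ_m − ρ_c) = 3.72 km × 1.68/0.65 = 9.61 km.

9.61 km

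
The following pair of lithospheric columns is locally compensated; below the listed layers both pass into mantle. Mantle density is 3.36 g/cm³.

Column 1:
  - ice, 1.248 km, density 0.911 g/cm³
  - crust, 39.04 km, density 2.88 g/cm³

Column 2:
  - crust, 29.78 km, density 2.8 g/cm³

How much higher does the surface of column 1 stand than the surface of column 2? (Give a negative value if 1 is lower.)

For any compensation level in the mantle, the mantle terms cancel and isostasy reduces to e = (Σt_1 − Σt_2) − (Σ(ρt)_1 − Σ(ρt)_2) / ρ_m.
Σt_1 = 40.288 km; Σt_2 = 29.78 km; Σ(ρt)_1 = 113.572128; Σ(ρt)_2 = 83.384 (in km·g/cm³).
e = (40.288 − 29.78) − (113.572128 − 83.384) / 3.36 = 1.52 km.

1.52 km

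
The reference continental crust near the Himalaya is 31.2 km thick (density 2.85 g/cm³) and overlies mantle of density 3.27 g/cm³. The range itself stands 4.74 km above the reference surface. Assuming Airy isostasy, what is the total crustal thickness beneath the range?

68.1 km

Root depth r = h ρ_c / (ρ_m − ρ_c) = 4.74 km × 2.85 / 0.42 = 32.16 km.
Total thickness = T + h + r = 31.2 km + 4.74 km + 32.16 km = 68.1 km.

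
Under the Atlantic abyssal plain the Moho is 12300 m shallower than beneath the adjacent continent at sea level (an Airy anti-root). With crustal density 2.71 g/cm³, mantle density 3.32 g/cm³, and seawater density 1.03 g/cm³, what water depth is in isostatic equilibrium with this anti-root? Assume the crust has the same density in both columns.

4470 m

Replacing a thickness d of crust by seawater at the top must be balanced by replacing crust with mantle at the base: d (ρ_c − ρ_w) = a (ρ_m − ρ_c).
d = a (ρ_m − ρ_c)/(ρ_c − ρ_w) = 12300 m × 0.61/1.68 = 4470 m.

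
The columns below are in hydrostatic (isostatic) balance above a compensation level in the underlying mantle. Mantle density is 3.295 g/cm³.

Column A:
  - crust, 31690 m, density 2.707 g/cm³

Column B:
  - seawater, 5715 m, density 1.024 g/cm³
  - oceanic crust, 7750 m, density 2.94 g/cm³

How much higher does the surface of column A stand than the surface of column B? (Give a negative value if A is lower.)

For any compensation level in the mantle, the mantle terms cancel and isostasy reduces to e = (Σt_A − Σt_B) − (Σ(ρt)_A − Σ(ρt)_B) / ρ_m.
Σt_A = 31690 m; Σt_B = 13465 m; Σ(ρt)_A = 85784.83; Σ(ρt)_B = 28637.16 (in m·g/cm³).
e = (31690 − 13465) − (85784.83 − 28637.16) / 3.295 = 881 m.

881 m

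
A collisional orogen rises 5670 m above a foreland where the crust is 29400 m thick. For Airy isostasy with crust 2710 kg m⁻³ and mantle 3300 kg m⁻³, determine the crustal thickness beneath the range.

61100 m

Root depth r = h ρ_c / (ρ_m − ρ_c) = 5670 m × 2710 / 590 = 26040 m.
Total thickness = T + h + r = 29400 m + 5670 m + 26040 m = 61100 m.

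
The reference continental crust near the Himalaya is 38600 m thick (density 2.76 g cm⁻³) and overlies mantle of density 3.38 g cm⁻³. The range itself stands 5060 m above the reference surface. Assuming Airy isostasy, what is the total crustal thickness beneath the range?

Root depth r = h ρ_c / (ρ_m − ρ_c) = 5060 m × 2.76 / 0.62 = 22530 m.
Total thickness = T + h + r = 38600 m + 5060 m + 22530 m = 66200 m.

66200 m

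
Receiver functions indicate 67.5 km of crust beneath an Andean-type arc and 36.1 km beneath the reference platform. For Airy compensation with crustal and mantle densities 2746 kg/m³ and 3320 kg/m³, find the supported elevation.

Excess crust Δ = 67.5 km − 36.1 km = 31.4 km, split between elevation h and root r with h + r = Δ.
Airy balance ρ_c h = (ρ_m − ρ_c) r gives r = h ρ_c/(ρ_m − ρ_c), so h (1 + ρ_c/(ρ_m − ρ_c)) = Δ, i.e. h = Δ (ρ_m − ρ_c)/ρ_m.
h = 31.4 km × 574/3320 = 5.43 km.

5.43 km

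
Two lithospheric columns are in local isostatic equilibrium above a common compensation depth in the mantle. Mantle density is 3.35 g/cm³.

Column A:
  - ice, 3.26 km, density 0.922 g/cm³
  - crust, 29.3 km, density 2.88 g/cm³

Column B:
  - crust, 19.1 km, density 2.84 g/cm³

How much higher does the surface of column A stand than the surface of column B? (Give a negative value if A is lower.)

For any compensation level in the mantle, the mantle terms cancel and isostasy reduces to e = (Σt_A − Σt_B) − (Σ(ρt)_A − Σ(ρt)_B) / ρ_m.
Σt_A = 32.56 km; Σt_B = 19.1 km; Σ(ρt)_A = 87.38972; Σ(ρt)_B = 54.244 (in km·g/cm³).
e = (32.56 − 19.1) − (87.38972 − 54.244) / 3.35 = 3.57 km.

3.57 km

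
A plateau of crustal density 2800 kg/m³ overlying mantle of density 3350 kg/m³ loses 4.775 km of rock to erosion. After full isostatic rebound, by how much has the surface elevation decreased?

0.784 km

Rebound u = e ρ_c/ρ_m = 4.775 km × 2800/3350 = 3.991 km.
Net surface drop = e − u = 4.775 km − 3.991 km = e (ρ_m − ρ_c)/ρ_m = 0.784 km.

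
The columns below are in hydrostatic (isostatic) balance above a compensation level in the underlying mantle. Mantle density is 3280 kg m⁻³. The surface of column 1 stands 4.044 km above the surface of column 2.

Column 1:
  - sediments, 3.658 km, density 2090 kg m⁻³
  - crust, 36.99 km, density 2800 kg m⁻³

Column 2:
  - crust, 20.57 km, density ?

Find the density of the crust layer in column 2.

Take the compensation level at the base of the deeper column (depth z_c below the surface of column 1) and equate Σ ρ_i t_i down to z_c; mantle fills any gap and the z_c terms cancel.
Column 1: 3.658×2090 + 36.99×2800 + (z_c − 40.648)×3280
Column 2: 4.044×0 + 20.57×ρ + (z_c − 4.044 − 20.57)×3280
The z_c×3280 term appears on both sides and cancels. Collect the known terms of each column as K = Σ(ρt)_known − 3280 × (depth of known layers): K_1 = 111217.22 − 3280×40.648 = −22108.22; K_2 = 0 − 3280×(4.044 + 20.57) = −80733.92.
Balance: K_1 = K_2 + 20.57×ρ, so ρ = (K_1 − K_2)/20.57 = 58625.7/20.57 = 2850 kg m⁻³.

2850 kg m⁻³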